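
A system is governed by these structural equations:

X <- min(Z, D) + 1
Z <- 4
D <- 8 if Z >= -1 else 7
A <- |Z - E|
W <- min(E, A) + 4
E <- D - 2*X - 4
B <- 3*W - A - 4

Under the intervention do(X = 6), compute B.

-28

The intervention breaks the incoming arrows to X: X <- min(Z, D) + 1 no longer applies, and X = 6.
D = 8 if Z >= -1 else 7  [with Z=4]  = 8
E = D - 2*X - 4  [with D=8, X=6]  = -8
A = |Z - E|  [with Z=4, E=-8]  = 12
W = min(E, A) + 4  [with E=-8, A=12]  = -4
B = 3*W - A - 4  [with W=-4, A=12]  = -28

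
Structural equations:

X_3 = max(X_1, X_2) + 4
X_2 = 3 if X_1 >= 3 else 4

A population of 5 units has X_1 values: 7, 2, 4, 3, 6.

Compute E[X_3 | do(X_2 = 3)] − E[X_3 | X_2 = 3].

do(X_2=3) breaks X_2's dependence on X_1. With X_2=3 fixed, X_3 across the units is 11, 7, 8, 7, 10, mean 8.6.
E[X_3|X_2=3] averages over only the 4 units with X_2=3 (X_1 = 7, 4, 3, 6): X_3 = 11, 8, 7, 10, mean 9.
Difference = 8.6 − 9 = -0.4.

-0.4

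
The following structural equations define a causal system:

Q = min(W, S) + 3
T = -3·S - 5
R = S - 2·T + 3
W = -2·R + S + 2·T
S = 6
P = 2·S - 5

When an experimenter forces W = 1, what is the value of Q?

4

The intervention breaks the incoming arrows to W: W = -2·R + S + 2·T no longer applies, and W = 1.
Q = min(W, S) + 3  [with W=1, S=6]  = 4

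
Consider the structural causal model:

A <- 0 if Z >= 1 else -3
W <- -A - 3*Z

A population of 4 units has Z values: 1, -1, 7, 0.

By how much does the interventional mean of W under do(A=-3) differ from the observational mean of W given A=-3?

do(A=-3) breaks A's dependence on Z. With A=-3 fixed, W across the units is 0, 6, -18, 3, mean -2.25.
E[W|A=-3] averages over only the 2 units with A=-3 (Z = -1, 0): W = 6, 3, mean 4.5.
Difference = -2.25 − 4.5 = -6.75.

-6.75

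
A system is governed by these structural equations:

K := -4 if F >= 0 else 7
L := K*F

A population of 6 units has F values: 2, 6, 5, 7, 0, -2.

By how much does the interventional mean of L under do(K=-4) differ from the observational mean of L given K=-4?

do(K=-4) breaks K's dependence on F. With K=-4 fixed, L across the units is -8, -24, -20, -28, 0, 8, mean -12.
Conditioning on K=-4 selects the 5 unit(s) with F ∈ {2, 6, 5, 7, 0}. Their L values: -8, -24, -20, -28, 0. Mean = -16.
Difference = -12 − (-16) = 4.

4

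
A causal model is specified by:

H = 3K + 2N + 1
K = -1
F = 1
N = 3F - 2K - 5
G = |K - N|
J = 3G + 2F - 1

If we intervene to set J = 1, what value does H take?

-2

do(J=1) replaces the equation J = 3G + 2F - 1 with the constant J = 1.
No directed path runs from J to H, so H keeps its natural value.
N = 3F - 2K - 5  [with F=1, K=-1]  = 0
H = 3K + 2N + 1  [with K=-1, N=0]  = -2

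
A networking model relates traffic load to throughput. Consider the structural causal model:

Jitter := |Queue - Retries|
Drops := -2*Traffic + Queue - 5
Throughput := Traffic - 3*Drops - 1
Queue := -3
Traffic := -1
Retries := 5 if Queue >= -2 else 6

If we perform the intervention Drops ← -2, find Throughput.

The intervention breaks the incoming arrows to Drops: Drops := -2*Traffic + Queue - 5 no longer applies, and Drops = -2.
Throughput = Traffic - 3*Drops - 1  [with Traffic=-1, Drops=-2]  = 4

4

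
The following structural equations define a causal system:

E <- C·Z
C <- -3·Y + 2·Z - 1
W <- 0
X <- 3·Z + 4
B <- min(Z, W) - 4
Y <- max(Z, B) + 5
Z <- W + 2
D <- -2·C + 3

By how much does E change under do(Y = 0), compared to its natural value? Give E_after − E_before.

42

do(Y=0) replaces the equation Y <- max(Z, B) + 5 with the constant Y = 0.
Z = W + 2  [with W=0]  = 2
C = -3·Y + 2·Z - 1  [with Y=0, Z=2]  = 3
E = C·Z  [with C=3, Z=2]  = 6
Without intervention: Z = W + 2  [with W=0]  = 2; B = min(Z, W) - 4  [with Z=2, W=0]  = -4; Y = max(Z, B) + 5  [with Z=2, B=-4]  = 7; C = -3·Y + 2·Z - 1  [with Y=7, Z=2]  = -18; E = C·Z  [with C=-18, Z=2]  = -36.
Change = 6 − (-36) = 42.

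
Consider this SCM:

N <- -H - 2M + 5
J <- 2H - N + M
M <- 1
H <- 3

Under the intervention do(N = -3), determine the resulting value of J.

The intervention breaks the incoming arrows to N: N <- -H - 2M + 5 no longer applies, and N = -3.
J = 2H - N + M  [with H=3, N=-3, M=1]  = 10

10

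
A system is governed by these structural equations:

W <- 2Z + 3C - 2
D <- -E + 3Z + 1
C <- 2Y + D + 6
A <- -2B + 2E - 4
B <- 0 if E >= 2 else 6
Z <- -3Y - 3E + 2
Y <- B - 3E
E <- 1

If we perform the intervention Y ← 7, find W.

-184

The intervention breaks the incoming arrows to Y: Y <- B - 3E no longer applies, and Y = 7.
Z = -3Y - 3E + 2  [with Y=7, E=1]  = -22
D = -E + 3Z + 1  [with E=1, Z=-22]  = -66
C = 2Y + D + 6  [with Y=7, D=-66]  = -46
W = 2Z + 3C - 2  [with Z=-22, C=-46]  = -184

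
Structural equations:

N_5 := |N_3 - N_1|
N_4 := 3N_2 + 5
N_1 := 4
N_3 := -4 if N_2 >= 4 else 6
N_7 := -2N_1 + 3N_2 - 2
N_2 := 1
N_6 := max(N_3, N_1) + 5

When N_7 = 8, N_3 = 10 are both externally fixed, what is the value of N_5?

Under do(N_7 = 8, N_3 = 10), each intervened variable's structural equation is replaced by its fixed value.
N_5 = |N_3 - N_1|  [with N_3=10, N_1=4]  = 6

6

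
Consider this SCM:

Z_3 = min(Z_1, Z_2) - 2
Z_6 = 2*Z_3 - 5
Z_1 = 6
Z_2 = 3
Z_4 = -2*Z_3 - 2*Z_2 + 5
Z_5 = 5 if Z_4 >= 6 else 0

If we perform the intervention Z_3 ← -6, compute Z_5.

do(Z_3=-6) replaces the equation Z_3 = min(Z_1, Z_2) - 2 with the constant Z_3 = -6.
Z_4 = -2*Z_3 - 2*Z_2 + 5  [with Z_3=-6, Z_2=3]  = 11
Z_5 = 5 if Z_4 >= 6 else 0  [with Z_4=11]  = 5

5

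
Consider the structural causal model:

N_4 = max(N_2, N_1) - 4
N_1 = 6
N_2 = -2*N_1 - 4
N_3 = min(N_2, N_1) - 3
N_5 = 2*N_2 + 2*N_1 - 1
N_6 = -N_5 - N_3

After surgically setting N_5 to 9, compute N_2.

Under do(N_5=9), the mechanism N_5 = 2*N_2 + 2*N_1 - 1 is discarded; N_5 is fixed at 9.
No directed path runs from N_5 to N_2, so N_2 keeps its natural value.
N_2 = -2*N_1 - 4  [with N_1=6]  = -16

-16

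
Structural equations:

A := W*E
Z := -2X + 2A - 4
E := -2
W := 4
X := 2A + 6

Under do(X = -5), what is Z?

-10

Intervening sets X = -5 and removes its equation (X := 2A + 6).
A = W*E  [with W=4, E=-2]  = -8
Z = -2X + 2A - 4  [with X=-5, A=-8]  = -10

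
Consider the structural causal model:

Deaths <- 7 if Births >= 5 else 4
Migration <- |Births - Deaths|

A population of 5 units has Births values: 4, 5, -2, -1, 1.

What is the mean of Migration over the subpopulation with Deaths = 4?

Observing Deaths=4 restricts to units where Deaths's equation naturally yields 4: Births ∈ {4, -2, -1, 1}. In that subpopulation Migration = 0, 6, 5, 3, mean 3.5.

3.5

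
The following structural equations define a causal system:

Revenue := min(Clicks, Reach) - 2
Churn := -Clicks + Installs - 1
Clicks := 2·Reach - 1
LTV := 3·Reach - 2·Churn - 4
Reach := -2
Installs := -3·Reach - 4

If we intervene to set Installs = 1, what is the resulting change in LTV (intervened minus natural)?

2

The intervention breaks the incoming arrows to Installs: Installs := -3·Reach - 4 no longer applies, and Installs = 1.
Clicks = 2·Reach - 1  [with Reach=-2]  = -5
Churn = -Clicks + Installs - 1  [with Clicks=-5, Installs=1]  = 5
LTV = 3·Reach - 2·Churn - 4  [with Reach=-2, Churn=5]  = -20
Without intervention: Clicks = 2·Reach - 1  [with Reach=-2]  = -5; Installs = -3·Reach - 4  [with Reach=-2]  = 2; Churn = -Clicks + Installs - 1  [with Clicks=-5, Installs=2]  = 6; LTV = 3·Reach - 2·Churn - 4  [with Reach=-2, Churn=6]  = -22.
Change = -20 − (-22) = 2.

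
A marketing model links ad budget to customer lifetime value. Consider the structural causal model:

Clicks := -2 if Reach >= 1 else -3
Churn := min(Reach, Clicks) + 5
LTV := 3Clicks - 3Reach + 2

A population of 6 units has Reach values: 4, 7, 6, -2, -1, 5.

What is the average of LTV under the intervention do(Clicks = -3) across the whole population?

The intervention sets Clicks=-3 in all 6 units regardless of Reach. Recomputing LTV per unit gives -19, -28, -25, -1, -4, -22; average -16.5.

-16.5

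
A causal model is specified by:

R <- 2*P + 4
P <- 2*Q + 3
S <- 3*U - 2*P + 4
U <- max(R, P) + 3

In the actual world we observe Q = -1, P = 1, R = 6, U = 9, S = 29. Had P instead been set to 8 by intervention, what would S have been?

57

do(P=8) replaces the equation P <- 2*Q + 3 with the constant P = 8.
R = 2*P + 4  [with P=8]  = 20
U = max(R, P) + 3  [with R=20, P=8]  = 23
S = 3*U - 2*P + 4  [with U=23, P=8]  = 57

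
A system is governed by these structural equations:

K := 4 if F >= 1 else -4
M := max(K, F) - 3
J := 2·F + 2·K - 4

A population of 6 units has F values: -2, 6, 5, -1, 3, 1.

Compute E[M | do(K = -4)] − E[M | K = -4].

Every unit gets K=-4 under the intervention. M values become -5, 3, 2, -4, 0, -2; E[M|do(K=-4)] = -1.
E[M|K=-4] averages over only the 2 units with K=-4 (F = -2, -1): M = -5, -4, mean -4.5.
Difference = -1 − (-4.5) = 3.5.

3.5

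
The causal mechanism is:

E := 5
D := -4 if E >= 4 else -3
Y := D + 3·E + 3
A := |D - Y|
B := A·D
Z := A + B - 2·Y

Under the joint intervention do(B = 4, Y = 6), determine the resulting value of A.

Under do(B = 4, Y = 6), each intervened variable's structural equation is replaced by its fixed value.
D = -4 if E >= 4 else -3  [with E=5]  = -4
A = |D - Y|  [with D=-4, Y=6]  = 10

10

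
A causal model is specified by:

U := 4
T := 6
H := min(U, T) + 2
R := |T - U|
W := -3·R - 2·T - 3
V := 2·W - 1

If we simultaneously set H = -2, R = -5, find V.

-1

Setting H = -2, R = -5 by intervention discards those variables' equations.
W = -3·R - 2·T - 3  [with R=-5, T=6]  = 0
V = 2·W - 1  [with W=0]  = -1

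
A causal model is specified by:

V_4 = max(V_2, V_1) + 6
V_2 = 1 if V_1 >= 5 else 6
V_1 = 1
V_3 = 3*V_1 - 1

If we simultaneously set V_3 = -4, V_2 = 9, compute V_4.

The joint intervention fixes V_3 = -4, V_2 = 9, removing each variable's own equation.
V_4 = max(V_2, V_1) + 6  [with V_2=9, V_1=1]  = 15

15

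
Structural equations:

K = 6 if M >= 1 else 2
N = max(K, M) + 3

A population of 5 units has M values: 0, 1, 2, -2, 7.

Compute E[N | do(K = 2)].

6

Every unit gets K=2 under the intervention. N values become 5, 5, 5, 5, 10; E[N|do(K=2)] = 6.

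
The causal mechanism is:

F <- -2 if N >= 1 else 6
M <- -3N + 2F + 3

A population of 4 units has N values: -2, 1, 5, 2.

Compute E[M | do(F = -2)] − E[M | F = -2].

3.5

The intervention sets F=-2 in all 4 units regardless of N. Recomputing M per unit gives 5, -4, -16, -7; average -5.5.
Conditioning on F=-2 selects the 3 unit(s) with N ∈ {1, 5, 2}. Their M values: -4, -16, -7. Mean = -9.
Difference = -5.5 − (-9) = 3.5.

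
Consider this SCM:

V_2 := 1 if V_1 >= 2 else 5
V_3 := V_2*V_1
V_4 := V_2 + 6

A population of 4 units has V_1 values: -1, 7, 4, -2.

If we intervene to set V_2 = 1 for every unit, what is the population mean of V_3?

2

The intervention sets V_2=1 in all 4 units regardless of V_1. Recomputing V_3 per unit gives -1, 7, 4, -2; average 2.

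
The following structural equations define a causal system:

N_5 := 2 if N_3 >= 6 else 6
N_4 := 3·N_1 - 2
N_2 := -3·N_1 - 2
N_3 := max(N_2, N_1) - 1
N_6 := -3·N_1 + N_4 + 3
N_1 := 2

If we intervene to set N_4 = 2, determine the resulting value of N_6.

Under do(N_4=2), the mechanism N_4 := 3·N_1 - 2 is discarded; N_4 is fixed at 2.
N_6 = -3·N_1 + N_4 + 3  [with N_1=2, N_4=2]  = -1

-1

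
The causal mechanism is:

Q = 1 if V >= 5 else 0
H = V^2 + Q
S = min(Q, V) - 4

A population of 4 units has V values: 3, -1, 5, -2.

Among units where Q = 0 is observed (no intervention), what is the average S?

E[S|Q=0] averages over only the 3 units with Q=0 (V = 3, -1, -2): S = -4, -5, -6, mean -5.

-5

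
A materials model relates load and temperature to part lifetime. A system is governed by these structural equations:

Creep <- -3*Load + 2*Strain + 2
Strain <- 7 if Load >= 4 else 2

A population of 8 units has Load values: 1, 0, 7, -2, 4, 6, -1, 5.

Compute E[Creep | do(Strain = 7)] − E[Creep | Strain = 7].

9

do(Strain=7) breaks Strain's dependence on Load. With Strain=7 fixed, Creep across the units is 13, 16, -5, 22, 4, -2, 19, 1, mean 8.5.
Conditioning on Strain=7 selects the 4 unit(s) with Load ∈ {7, 4, 6, 5}. Their Creep values: -5, 4, -2, 1. Mean = -0.5.
Difference = 8.5 − (-0.5) = 9.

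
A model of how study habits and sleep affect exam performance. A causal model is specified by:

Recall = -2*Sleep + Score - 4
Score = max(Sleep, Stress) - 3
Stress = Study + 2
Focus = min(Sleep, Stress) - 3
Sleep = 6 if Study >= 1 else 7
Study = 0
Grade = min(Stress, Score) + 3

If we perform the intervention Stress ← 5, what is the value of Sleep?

Under do(Stress=5), the mechanism Stress = Study + 2 is discarded; Stress is fixed at 5.
Since Sleep is not a descendant of the intervened variable, it is unaffected.
Sleep = 6 if Study >= 1 else 7  [with Study=0]  = 7

7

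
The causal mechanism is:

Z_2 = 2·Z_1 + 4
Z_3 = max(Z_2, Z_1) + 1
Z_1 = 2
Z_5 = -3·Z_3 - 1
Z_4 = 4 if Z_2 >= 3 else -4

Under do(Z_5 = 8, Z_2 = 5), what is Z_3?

6

Setting Z_5 = 8, Z_2 = 5 by intervention discards those variables' equations.
Z_3 = max(Z_2, Z_1) + 1  [with Z_2=5, Z_1=2]  = 6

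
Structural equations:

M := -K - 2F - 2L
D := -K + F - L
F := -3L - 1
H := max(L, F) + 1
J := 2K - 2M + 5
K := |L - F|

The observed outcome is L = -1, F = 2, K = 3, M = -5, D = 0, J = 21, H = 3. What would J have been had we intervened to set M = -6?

Under do(M=-6), the mechanism M := -K - 2F - 2L is discarded; M is fixed at -6.
F = -3L - 1  [with L=-1]  = 2
K = |L - F|  [with L=-1, F=2]  = 3
J = 2K - 2M + 5  [with K=3, M=-6]  = 23

23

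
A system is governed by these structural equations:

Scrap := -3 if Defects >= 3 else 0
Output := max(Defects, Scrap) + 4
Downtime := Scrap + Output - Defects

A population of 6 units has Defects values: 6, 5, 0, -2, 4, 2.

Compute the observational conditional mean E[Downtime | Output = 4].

5

Observing Output=4 restricts to units where Output's equation naturally yields 4: Defects ∈ {0, -2}. In that subpopulation Downtime = 4, 6, mean 5.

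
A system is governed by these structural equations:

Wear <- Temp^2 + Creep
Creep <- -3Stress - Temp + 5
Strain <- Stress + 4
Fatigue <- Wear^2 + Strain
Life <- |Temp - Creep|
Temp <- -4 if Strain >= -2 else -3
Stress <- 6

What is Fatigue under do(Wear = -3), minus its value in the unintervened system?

The intervention breaks the incoming arrows to Wear: Wear <- Temp^2 + Creep no longer applies, and Wear = -3.
Strain = Stress + 4  [with Stress=6]  = 10
Fatigue = Wear^2 + Strain  [with Wear=-3, Strain=10]  = 19
Without intervention: Strain = Stress + 4  [with Stress=6]  = 10; Temp = -4 if Strain >= -2 else -3  [with Strain=10]  = -4; Creep = -3Stress - Temp + 5  [with Stress=6, Temp=-4]  = -9; Wear = Temp^2 + Creep  [with Temp=-4, Creep=-9]  = 7; Fatigue = Wear^2 + Strain  [with Wear=7, Strain=10]  = 59.
Change = 19 − 59 = -40.

-40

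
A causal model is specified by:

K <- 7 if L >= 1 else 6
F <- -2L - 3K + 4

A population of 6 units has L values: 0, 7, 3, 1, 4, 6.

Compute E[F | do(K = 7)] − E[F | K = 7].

1.4

Under do(K=7), K's equation is replaced by K=7 for every unit. Per-unit F: -17, -31, -23, -19, -25, -29. Mean = -24.
Observing K=7 restricts to units where K's equation naturally yields 7: L ∈ {7, 3, 1, 4, 6}. In that subpopulation F = -31, -23, -19, -25, -29, mean -25.4.
Difference = -24 − (-25.4) = 1.4.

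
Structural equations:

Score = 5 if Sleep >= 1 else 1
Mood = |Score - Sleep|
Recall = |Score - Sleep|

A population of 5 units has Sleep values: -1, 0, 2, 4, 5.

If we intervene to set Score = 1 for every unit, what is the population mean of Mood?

2.2

Under do(Score=1), Score's equation is replaced by Score=1 for every unit. Per-unit Mood: 2, 1, 1, 3, 4. Mean = 2.2.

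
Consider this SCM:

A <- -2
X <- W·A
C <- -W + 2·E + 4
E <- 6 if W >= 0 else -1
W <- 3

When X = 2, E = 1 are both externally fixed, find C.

Setting X = 2, E = 1 by intervention discards those variables' equations.
C = -W + 2·E + 4  [with W=3, E=1]  = 3

3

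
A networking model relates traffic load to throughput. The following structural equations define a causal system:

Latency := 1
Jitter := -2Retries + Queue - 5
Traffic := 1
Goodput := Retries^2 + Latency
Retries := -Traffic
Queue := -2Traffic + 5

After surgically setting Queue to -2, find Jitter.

do(Queue=-2) replaces the equation Queue := -2Traffic + 5 with the constant Queue = -2.
Retries = -Traffic  [with Traffic=1]  = -1
Jitter = -2Retries + Queue - 5  [with Retries=-1, Queue=-2]  = -5

-5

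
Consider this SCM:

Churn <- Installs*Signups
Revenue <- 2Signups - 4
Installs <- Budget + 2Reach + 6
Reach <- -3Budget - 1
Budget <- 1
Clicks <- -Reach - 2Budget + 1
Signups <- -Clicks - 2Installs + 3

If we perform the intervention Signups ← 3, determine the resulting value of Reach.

Under do(Signups=3), the mechanism Signups <- -Clicks - 2Installs + 3 is discarded; Signups is fixed at 3.
No directed path runs from Signups to Reach, so Reach keeps its natural value.
Reach = -3Budget - 1  [with Budget=1]  = -4

-4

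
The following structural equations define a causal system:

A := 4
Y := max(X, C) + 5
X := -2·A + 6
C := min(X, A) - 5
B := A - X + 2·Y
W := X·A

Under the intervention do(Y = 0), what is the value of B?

Under do(Y=0), the mechanism Y := max(X, C) + 5 is discarded; Y is fixed at 0.
X = -2·A + 6  [with A=4]  = -2
B = A - X + 2·Y  [with A=4, X=-2, Y=0]  = 6

6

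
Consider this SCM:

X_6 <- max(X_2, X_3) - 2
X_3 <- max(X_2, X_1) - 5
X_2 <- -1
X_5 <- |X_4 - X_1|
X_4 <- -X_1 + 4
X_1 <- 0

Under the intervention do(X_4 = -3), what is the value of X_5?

Intervening sets X_4 = -3 and removes its equation (X_4 <- -X_1 + 4).
X_5 = |X_4 - X_1|  [with X_4=-3, X_1=0]  = 3

3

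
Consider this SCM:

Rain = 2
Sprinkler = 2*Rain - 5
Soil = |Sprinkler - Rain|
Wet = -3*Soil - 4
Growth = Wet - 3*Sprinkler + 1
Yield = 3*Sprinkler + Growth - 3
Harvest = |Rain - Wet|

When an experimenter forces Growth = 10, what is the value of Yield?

4

The intervention breaks the incoming arrows to Growth: Growth = Wet - 3*Sprinkler + 1 no longer applies, and Growth = 10.
Sprinkler = 2*Rain - 5  [with Rain=2]  = -1
Yield = 3*Sprinkler + Growth - 3  [with Sprinkler=-1, Growth=10]  = 4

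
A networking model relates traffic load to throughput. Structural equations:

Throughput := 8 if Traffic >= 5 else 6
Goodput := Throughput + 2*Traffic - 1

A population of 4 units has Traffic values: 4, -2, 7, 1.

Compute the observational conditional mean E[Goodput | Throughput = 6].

E[Goodput|Throughput=6] averages over only the 3 units with Throughput=6 (Traffic = 4, -2, 1): Goodput = 13, 1, 7, mean 7.

7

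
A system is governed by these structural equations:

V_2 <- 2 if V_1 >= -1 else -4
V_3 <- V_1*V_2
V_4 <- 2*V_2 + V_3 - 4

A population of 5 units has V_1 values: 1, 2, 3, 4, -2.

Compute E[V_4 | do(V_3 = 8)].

do(V_3=8) breaks V_3's dependence on V_1. With V_3=8 fixed, V_4 across the units is 8, 8, 8, 8, -4, mean 5.6.

5.6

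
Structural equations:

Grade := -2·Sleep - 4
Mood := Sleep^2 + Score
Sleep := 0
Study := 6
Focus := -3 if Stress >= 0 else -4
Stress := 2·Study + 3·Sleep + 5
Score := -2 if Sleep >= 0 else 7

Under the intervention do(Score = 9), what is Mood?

9

The intervention breaks the incoming arrows to Score: Score := -2 if Sleep >= 0 else 7 no longer applies, and Score = 9.
Mood = Sleep^2 + Score  [with Sleep=0, Score=9]  = 9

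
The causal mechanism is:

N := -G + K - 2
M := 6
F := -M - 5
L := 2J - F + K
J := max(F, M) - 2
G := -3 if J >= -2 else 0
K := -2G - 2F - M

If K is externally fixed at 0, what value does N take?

Under do(K=0), the mechanism K := -2G - 2F - M is discarded; K is fixed at 0.
F = -M - 5  [with M=6]  = -11
J = max(F, M) - 2  [with F=-11, M=6]  = 4
G = -3 if J >= -2 else 0  [with J=4]  = -3
N = -G + K - 2  [with G=-3, K=0]  = 1

1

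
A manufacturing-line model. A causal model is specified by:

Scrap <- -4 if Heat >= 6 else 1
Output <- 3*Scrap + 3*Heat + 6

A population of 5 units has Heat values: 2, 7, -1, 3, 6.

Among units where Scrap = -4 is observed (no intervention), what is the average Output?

Observing Scrap=-4 restricts to units where Scrap's equation naturally yields -4: Heat ∈ {7, 6}. In that subpopulation Output = 15, 12, mean 13.5.

13.5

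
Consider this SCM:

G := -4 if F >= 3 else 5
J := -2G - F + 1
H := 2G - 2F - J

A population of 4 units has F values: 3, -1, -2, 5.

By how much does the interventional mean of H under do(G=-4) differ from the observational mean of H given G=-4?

2.75

Every unit gets G=-4 under the intervention. H values become -20, -16, -15, -22; E[H|do(G=-4)] = -18.25.
E[H|G=-4] averages over only the 2 units with G=-4 (F = 3, 5): H = -20, -22, mean -21.
Difference = -18.25 − (-21) = 2.75.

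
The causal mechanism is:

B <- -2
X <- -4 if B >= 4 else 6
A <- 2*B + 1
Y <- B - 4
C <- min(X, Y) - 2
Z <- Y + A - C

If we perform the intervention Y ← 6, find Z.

-1

Under do(Y=6), the mechanism Y <- B - 4 is discarded; Y is fixed at 6.
X = -4 if B >= 4 else 6  [with B=-2]  = 6
A = 2*B + 1  [with B=-2]  = -3
C = min(X, Y) - 2  [with X=6, Y=6]  = 4
Z = Y + A - C  [with Y=6, A=-3, C=4]  = -1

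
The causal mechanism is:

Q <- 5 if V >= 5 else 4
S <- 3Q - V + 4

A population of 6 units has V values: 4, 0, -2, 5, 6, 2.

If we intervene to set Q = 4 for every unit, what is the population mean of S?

13.5

The intervention sets Q=4 in all 6 units regardless of V. Recomputing S per unit gives 12, 16, 18, 11, 10, 14; average 13.5.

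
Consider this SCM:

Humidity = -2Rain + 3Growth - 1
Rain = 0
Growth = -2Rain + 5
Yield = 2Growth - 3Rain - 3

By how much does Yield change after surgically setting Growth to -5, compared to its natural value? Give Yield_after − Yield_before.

Under do(Growth=-5), the mechanism Growth = -2Rain + 5 is discarded; Growth is fixed at -5.
Yield = 2Growth - 3Rain - 3  [with Growth=-5, Rain=0]  = -13
Without intervention: Growth = -2Rain + 5  [with Rain=0]  = 5; Yield = 2Growth - 3Rain - 3  [with Growth=5, Rain=0]  = 7.
Change = -13 − 7 = -20.

-20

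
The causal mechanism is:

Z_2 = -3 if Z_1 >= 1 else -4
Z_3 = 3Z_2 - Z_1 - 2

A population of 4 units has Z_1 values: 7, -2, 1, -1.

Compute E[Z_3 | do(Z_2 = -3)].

The intervention sets Z_2=-3 in all 4 units regardless of Z_1. Recomputing Z_3 per unit gives -18, -9, -12, -10; average -12.25.

-12.25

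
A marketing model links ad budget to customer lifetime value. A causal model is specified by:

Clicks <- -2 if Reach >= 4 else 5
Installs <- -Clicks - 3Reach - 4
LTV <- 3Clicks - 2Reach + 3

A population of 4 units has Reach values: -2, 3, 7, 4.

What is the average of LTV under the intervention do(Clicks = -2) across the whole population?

Every unit gets Clicks=-2 under the intervention. LTV values become 1, -9, -17, -11; E[LTV|do(Clicks=-2)] = -9.

-9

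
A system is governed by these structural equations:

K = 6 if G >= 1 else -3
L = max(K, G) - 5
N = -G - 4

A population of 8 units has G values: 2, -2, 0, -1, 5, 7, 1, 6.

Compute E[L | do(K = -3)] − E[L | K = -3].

3.25

do(K=-3) breaks K's dependence on G. With K=-3 fixed, L across the units is -3, -7, -5, -6, 0, 2, -4, 1, mean -2.75.
Conditioning on K=-3 selects the 3 unit(s) with G ∈ {-2, 0, -1}. Their L values: -7, -5, -6. Mean = -6.
Difference = -2.75 − (-6) = 3.25.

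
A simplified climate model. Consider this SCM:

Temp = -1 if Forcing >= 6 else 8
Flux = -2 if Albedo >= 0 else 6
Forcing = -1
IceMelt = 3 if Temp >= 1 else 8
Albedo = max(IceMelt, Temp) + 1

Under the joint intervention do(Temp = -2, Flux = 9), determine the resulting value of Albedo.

9

The joint intervention fixes Temp = -2, Flux = 9, removing each variable's own equation.
IceMelt = 3 if Temp >= 1 else 8  [with Temp=-2]  = 8
Albedo = max(IceMelt, Temp) + 1  [with IceMelt=8, Temp=-2]  = 9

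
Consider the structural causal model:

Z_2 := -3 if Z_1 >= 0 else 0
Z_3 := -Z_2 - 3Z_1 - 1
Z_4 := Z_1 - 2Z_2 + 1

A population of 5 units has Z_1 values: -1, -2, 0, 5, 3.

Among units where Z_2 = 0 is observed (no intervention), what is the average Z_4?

Observing Z_2=0 restricts to units where Z_2's equation naturally yields 0: Z_1 ∈ {-1, -2}. In that subpopulation Z_4 = 0, -1, mean -0.5.

-0.5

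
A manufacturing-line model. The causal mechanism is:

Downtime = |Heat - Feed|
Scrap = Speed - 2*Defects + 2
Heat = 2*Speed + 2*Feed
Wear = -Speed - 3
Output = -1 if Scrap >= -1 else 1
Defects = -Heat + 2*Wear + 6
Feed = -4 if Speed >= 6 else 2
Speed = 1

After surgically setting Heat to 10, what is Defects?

-12

do(Heat=10) replaces the equation Heat = 2*Speed + 2*Feed with the constant Heat = 10.
Wear = -Speed - 3  [with Speed=1]  = -4
Defects = -Heat + 2*Wear + 6  [with Heat=10, Wear=-4]  = -12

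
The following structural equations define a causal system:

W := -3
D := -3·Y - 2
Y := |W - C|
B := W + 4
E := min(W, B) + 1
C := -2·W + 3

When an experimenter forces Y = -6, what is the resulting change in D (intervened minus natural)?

The intervention breaks the incoming arrows to Y: Y := |W - C| no longer applies, and Y = -6.
D = -3·Y - 2  [with Y=-6]  = 16
Without intervention: C = -2·W + 3  [with W=-3]  = 9; Y = |W - C|  [with W=-3, C=9]  = 12; D = -3·Y - 2  [with Y=12]  = -38.
Change = 16 − (-38) = 54.

54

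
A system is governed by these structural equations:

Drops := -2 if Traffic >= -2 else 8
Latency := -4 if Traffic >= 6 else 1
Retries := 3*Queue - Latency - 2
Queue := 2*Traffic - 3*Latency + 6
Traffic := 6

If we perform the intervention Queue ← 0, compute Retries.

2

do(Queue=0) replaces the equation Queue := 2*Traffic - 3*Latency + 6 with the constant Queue = 0.
Latency = -4 if Traffic >= 6 else 1  [with Traffic=6]  = -4
Retries = 3*Queue - Latency - 2  [with Queue=0, Latency=-4]  = 2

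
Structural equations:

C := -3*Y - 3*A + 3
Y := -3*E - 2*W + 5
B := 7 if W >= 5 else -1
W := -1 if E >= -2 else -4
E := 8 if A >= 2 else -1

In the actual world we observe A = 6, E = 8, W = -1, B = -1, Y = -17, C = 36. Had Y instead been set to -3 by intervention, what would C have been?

The intervention breaks the incoming arrows to Y: Y := -3*E - 2*W + 5 no longer applies, and Y = -3.
C = -3*Y - 3*A + 3  [with Y=-3, A=6]  = -6

-6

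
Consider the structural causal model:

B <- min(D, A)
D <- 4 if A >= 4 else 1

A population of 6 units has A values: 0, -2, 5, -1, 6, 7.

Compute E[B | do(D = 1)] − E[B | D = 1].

Under do(D=1), D's equation is replaced by D=1 for every unit. Per-unit B: 0, -2, 1, -1, 1, 1. Mean = 0.
Observing D=1 restricts to units where D's equation naturally yields 1: A ∈ {0, -2, -1}. In that subpopulation B = 0, -2, -1, mean -1.
Difference = 0 − (-1) = 1.

1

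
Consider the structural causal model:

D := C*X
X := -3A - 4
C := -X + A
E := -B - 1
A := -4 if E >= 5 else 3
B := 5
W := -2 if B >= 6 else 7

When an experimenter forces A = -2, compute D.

The intervention breaks the incoming arrows to A: A := -4 if E >= 5 else 3 no longer applies, and A = -2.
X = -3A - 4  [with A=-2]  = 2
C = -X + A  [with X=2, A=-2]  = -4
D = C*X  [with C=-4, X=2]  = -8

-8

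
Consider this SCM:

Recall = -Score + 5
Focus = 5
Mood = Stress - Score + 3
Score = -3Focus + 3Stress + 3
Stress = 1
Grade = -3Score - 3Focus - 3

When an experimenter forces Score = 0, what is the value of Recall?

do(Score=0) replaces the equation Score = -3Focus + 3Stress + 3 with the constant Score = 0.
Recall = -Score + 5  [with Score=0]  = 5

5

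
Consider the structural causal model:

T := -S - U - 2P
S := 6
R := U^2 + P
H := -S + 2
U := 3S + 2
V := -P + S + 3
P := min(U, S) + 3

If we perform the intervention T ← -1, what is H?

Intervening sets T = -1 and removes its equation (T := -S - U - 2P).
No directed path runs from T to H, so H keeps its natural value.
H = -S + 2  [with S=6]  = -4

-4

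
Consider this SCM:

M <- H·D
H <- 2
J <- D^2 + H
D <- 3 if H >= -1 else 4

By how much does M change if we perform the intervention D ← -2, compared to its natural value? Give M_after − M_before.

-10

Under do(D=-2), the mechanism D <- 3 if H >= -1 else 4 is discarded; D is fixed at -2.
M = H·D  [with H=2, D=-2]  = -4
Without intervention: D = 3 if H >= -1 else 4  [with H=2]  = 3; M = H·D  [with H=2, D=3]  = 6.
Change = -4 − 6 = -10.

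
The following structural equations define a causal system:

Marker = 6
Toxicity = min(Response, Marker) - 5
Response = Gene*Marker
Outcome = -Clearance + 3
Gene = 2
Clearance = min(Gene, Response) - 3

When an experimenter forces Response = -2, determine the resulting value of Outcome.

8

The intervention breaks the incoming arrows to Response: Response = Gene*Marker no longer applies, and Response = -2.
Clearance = min(Gene, Response) - 3  [with Gene=2, Response=-2]  = -5
Outcome = -Clearance + 3  [with Clearance=-5]  = 8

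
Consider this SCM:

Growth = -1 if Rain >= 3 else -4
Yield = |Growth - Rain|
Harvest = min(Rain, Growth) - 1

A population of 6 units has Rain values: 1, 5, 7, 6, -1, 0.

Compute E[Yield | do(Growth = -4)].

Under do(Growth=-4), Growth's equation is replaced by Growth=-4 for every unit. Per-unit Yield: 5, 9, 11, 10, 3, 4. Mean = 7.

7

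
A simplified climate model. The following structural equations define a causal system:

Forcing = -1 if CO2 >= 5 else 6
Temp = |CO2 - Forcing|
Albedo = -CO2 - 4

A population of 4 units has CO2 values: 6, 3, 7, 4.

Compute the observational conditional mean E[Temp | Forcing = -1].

E[Temp|Forcing=-1] averages over only the 2 units with Forcing=-1 (CO2 = 6, 7): Temp = 7, 8, mean 7.5.

7.5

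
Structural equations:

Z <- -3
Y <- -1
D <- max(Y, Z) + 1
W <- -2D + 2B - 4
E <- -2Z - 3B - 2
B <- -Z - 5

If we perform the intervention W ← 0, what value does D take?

do(W=0) replaces the equation W <- -2D + 2B - 4 with the constant W = 0.
D is not downstream of the intervention, so its value is determined by the original equations.
D = max(Y, Z) + 1  [with Y=-1, Z=-3]  = 0

0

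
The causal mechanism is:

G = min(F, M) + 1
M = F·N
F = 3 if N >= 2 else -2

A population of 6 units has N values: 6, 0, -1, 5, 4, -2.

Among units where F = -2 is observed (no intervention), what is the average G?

E[G|F=-2] averages over only the 3 units with F=-2 (N = 0, -1, -2): G = -1, -1, -1, mean -1.

-1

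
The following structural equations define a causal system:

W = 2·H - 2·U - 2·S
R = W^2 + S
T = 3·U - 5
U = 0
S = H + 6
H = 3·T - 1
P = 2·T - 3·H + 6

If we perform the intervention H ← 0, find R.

150

The intervention breaks the incoming arrows to H: H = 3·T - 1 no longer applies, and H = 0.
S = H + 6  [with H=0]  = 6
W = 2·H - 2·U - 2·S  [with H=0, U=0, S=6]  = -12
R = W^2 + S  [with W=-12, S=6]  = 150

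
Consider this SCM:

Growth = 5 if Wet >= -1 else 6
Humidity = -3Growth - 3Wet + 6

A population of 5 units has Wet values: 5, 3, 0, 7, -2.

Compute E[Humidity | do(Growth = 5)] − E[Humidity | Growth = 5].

3.45

The intervention sets Growth=5 in all 5 units regardless of Wet. Recomputing Humidity per unit gives -24, -18, -9, -30, -3; average -16.8.
E[Humidity|Growth=5] averages over only the 4 units with Growth=5 (Wet = 5, 3, 0, 7): Humidity = -24, -18, -9, -30, mean -20.25.
Difference = -16.8 − (-20.25) = 3.45.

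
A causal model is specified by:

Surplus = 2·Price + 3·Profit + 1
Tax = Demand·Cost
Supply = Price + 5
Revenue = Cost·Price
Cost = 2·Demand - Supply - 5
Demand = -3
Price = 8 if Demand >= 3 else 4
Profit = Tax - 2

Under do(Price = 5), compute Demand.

Under do(Price=5), the mechanism Price = 8 if Demand >= 3 else 4 is discarded; Price is fixed at 5.
Demand is not downstream of the intervention, so its value is determined by the original equations.

-3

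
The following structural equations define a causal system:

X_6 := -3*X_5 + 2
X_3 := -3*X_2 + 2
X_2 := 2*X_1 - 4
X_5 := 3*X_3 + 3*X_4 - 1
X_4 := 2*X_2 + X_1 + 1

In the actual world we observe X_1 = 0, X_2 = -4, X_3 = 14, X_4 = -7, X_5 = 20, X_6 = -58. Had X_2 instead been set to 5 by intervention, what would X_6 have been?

Under do(X_2=5), the mechanism X_2 := 2*X_1 - 4 is discarded; X_2 is fixed at 5.
X_3 = -3*X_2 + 2  [with X_2=5]  = -13
X_4 = 2*X_2 + X_1 + 1  [with X_2=5, X_1=0]  = 11
X_5 = 3*X_3 + 3*X_4 - 1  [with X_3=-13, X_4=11]  = -7
X_6 = -3*X_5 + 2  [with X_5=-7]  = 23

23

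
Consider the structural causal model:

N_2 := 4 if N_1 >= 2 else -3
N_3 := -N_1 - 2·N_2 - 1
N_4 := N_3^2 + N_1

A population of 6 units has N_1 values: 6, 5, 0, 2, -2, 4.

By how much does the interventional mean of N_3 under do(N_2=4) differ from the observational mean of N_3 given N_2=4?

1.75

The intervention sets N_2=4 in all 6 units regardless of N_1. Recomputing N_3 per unit gives -15, -14, -9, -11, -7, -13; average -11.5.
Conditioning on N_2=4 selects the 4 unit(s) with N_1 ∈ {6, 5, 2, 4}. Their N_3 values: -15, -14, -11, -13. Mean = -13.25.
Difference = -11.5 − (-13.25) = 1.75.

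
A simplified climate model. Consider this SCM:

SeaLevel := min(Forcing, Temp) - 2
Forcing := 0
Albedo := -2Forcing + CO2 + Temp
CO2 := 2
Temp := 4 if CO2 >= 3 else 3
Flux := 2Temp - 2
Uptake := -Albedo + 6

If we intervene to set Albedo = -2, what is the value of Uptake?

8

The intervention breaks the incoming arrows to Albedo: Albedo := -2Forcing + CO2 + Temp no longer applies, and Albedo = -2.
Uptake = -Albedo + 6  [with Albedo=-2]  = 8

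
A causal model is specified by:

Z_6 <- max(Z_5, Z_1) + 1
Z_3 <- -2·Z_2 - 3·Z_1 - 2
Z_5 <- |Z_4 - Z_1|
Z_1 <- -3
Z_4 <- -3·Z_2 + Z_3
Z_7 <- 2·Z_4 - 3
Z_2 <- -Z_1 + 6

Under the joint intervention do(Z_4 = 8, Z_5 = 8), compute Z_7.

13

Under do(Z_4 = 8, Z_5 = 8), each intervened variable's structural equation is replaced by its fixed value.
Z_7 = 2·Z_4 - 3  [with Z_4=8]  = 13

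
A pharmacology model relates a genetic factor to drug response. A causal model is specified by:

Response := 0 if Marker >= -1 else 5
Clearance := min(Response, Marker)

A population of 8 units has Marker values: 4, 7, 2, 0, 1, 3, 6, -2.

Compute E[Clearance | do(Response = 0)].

-0.25

do(Response=0) breaks Response's dependence on Marker. With Response=0 fixed, Clearance across the units is 0, 0, 0, 0, 0, 0, 0, -2, mean -0.25.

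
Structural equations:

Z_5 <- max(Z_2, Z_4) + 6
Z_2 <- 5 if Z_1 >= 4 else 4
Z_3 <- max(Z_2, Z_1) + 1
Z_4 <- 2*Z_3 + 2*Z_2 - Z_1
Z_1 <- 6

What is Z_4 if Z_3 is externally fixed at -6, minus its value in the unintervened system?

-26

The intervention breaks the incoming arrows to Z_3: Z_3 <- max(Z_2, Z_1) + 1 no longer applies, and Z_3 = -6.
Z_2 = 5 if Z_1 >= 4 else 4  [with Z_1=6]  = 5
Z_4 = 2*Z_3 + 2*Z_2 - Z_1  [with Z_3=-6, Z_2=5, Z_1=6]  = -8
Without intervention: Z_2 = 5 if Z_1 >= 4 else 4  [with Z_1=6]  = 5; Z_3 = max(Z_2, Z_1) + 1  [with Z_2=5, Z_1=6]  = 7; Z_4 = 2*Z_3 + 2*Z_2 - Z_1  [with Z_3=7, Z_2=5, Z_1=6]  = 18.
Change = -8 − 18 = -26.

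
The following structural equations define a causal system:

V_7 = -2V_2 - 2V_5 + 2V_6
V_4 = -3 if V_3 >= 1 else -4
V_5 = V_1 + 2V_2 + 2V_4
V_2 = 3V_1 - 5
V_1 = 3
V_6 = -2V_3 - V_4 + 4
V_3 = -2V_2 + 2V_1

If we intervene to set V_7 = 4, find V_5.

3

The intervention breaks the incoming arrows to V_7: V_7 = -2V_2 - 2V_5 + 2V_6 no longer applies, and V_7 = 4.
V_5 is not downstream of the intervention, so its value is determined by the original equations.
V_2 = 3V_1 - 5  [with V_1=3]  = 4
V_3 = -2V_2 + 2V_1  [with V_2=4, V_1=3]  = -2
V_4 = -3 if V_3 >= 1 else -4  [with V_3=-2]  = -4
V_5 = V_1 + 2V_2 + 2V_4  [with V_1=3, V_2=4, V_4=-4]  = 3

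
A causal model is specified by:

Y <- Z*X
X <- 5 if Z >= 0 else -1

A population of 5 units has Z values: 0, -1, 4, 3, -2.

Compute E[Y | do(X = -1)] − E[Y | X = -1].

-2.3

Every unit gets X=-1 under the intervention. Y values become 0, 1, -4, -3, 2; E[Y|do(X=-1)] = -0.8.
Conditioning on X=-1 selects the 2 unit(s) with Z ∈ {-1, -2}. Their Y values: 1, 2. Mean = 1.5.
Difference = -0.8 − 1.5 = -2.3.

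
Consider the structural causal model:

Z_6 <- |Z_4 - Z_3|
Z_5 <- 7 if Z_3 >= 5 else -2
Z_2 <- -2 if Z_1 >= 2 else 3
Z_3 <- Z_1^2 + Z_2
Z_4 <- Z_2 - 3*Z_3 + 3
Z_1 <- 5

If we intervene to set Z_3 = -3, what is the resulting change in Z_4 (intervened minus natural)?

78

The intervention breaks the incoming arrows to Z_3: Z_3 <- Z_1^2 + Z_2 no longer applies, and Z_3 = -3.
Z_2 = -2 if Z_1 >= 2 else 3  [with Z_1=5]  = -2
Z_4 = Z_2 - 3*Z_3 + 3  [with Z_2=-2, Z_3=-3]  = 10
Without intervention: Z_2 = -2 if Z_1 >= 2 else 3  [with Z_1=5]  = -2; Z_3 = Z_1^2 + Z_2  [with Z_1=5, Z_2=-2]  = 23; Z_4 = Z_2 - 3*Z_3 + 3  [with Z_2=-2, Z_3=23]  = -68.
Change = 10 − (-68) = 78.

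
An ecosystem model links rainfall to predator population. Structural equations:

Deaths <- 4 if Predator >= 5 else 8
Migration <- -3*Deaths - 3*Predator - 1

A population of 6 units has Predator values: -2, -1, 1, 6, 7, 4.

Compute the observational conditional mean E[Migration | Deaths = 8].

Observing Deaths=8 restricts to units where Deaths's equation naturally yields 8: Predator ∈ {-2, -1, 1, 4}. In that subpopulation Migration = -19, -22, -28, -37, mean -26.5.

-26.5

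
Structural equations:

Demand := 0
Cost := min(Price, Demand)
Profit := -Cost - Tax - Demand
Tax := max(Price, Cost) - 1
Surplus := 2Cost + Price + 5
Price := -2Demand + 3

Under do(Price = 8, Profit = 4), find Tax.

The joint intervention fixes Price = 8, Profit = 4, removing each variable's own equation.
Cost = min(Price, Demand)  [with Price=8, Demand=0]  = 0
Tax = max(Price, Cost) - 1  [with Price=8, Cost=0]  = 7

7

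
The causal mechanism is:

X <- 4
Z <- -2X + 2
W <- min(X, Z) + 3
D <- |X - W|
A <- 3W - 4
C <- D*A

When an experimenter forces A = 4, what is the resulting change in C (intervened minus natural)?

119

The intervention breaks the incoming arrows to A: A <- 3W - 4 no longer applies, and A = 4.
Z = -2X + 2  [with X=4]  = -6
W = min(X, Z) + 3  [with X=4, Z=-6]  = -3
D = |X - W|  [with X=4, W=-3]  = 7
C = D*A  [with D=7, A=4]  = 28
Without intervention: Z = -2X + 2  [with X=4]  = -6; W = min(X, Z) + 3  [with X=4, Z=-6]  = -3; D = |X - W|  [with X=4, W=-3]  = 7; A = 3W - 4  [with W=-3]  = -13; C = D*A  [with D=7, A=-13]  = -91.
Change = 28 − (-91) = 119.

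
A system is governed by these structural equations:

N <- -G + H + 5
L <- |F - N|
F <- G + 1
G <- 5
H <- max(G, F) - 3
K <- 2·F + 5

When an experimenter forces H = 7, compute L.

do(H=7) replaces the equation H <- max(G, F) - 3 with the constant H = 7.
F = G + 1  [with G=5]  = 6
N = -G + H + 5  [with G=5, H=7]  = 7
L = |F - N|  [with F=6, N=7]  = 1

1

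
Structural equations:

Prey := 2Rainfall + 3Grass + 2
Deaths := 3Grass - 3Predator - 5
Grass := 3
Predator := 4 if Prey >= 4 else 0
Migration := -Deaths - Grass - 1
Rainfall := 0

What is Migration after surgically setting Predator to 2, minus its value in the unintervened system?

-6

Under do(Predator=2), the mechanism Predator := 4 if Prey >= 4 else 0 is discarded; Predator is fixed at 2.
Deaths = 3Grass - 3Predator - 5  [with Grass=3, Predator=2]  = -2
Migration = -Deaths - Grass - 1  [with Deaths=-2, Grass=3]  = -2
Without intervention: Prey = 2Rainfall + 3Grass + 2  [with Rainfall=0, Grass=3]  = 11; Predator = 4 if Prey >= 4 else 0  [with Prey=11]  = 4; Deaths = 3Grass - 3Predator - 5  [with Grass=3, Predator=4]  = -8; Migration = -Deaths - Grass - 1  [with Deaths=-8, Grass=3]  = 4.
Change = -2 − 4 = -6.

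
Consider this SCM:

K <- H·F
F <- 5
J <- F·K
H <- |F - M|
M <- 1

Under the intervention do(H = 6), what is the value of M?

Under do(H=6), the mechanism H <- |F - M| is discarded; H is fixed at 6.
Since M is not a descendant of the intervened variable, it is unaffected.

1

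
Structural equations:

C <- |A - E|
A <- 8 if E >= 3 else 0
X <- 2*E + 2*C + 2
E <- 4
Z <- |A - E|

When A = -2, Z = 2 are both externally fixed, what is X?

The joint intervention fixes A = -2, Z = 2, removing each variable's own equation.
C = |A - E|  [with A=-2, E=4]  = 6
X = 2*E + 2*C + 2  [with E=4, C=6]  = 22

22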